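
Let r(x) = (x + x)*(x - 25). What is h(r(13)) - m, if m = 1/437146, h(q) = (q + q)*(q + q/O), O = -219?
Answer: 6184447845815/31911658 ≈ 1.9380e+5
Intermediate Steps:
r(x) = 2*x*(-25 + x) (r(x) = (2*x)*(-25 + x) = 2*x*(-25 + x))
h(q) = 436*q²/219 (h(q) = (q + q)*(q + q/(-219)) = (2*q)*(q + q*(-1/219)) = (2*q)*(q - q/219) = (2*q)*(218*q/219) = 436*q²/219)
m = 1/437146 ≈ 2.2876e-6
h(r(13)) - m = 436*(2*13*(-25 + 13))²/219 - 1*1/437146 = 436*(2*13*(-12))²/219 - 1/437146 = (436/219)*(-312)² - 1/437146 = (436/219)*97344 - 1/437146 = 14147328/73 - 1/437146 = 6184447845815/31911658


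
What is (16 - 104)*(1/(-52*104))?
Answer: 11/676 ≈ 0.016272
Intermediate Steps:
(16 - 104)*(1/(-52*104)) = -(-22)/(13*104) = -88*(-1/5408) = 11/676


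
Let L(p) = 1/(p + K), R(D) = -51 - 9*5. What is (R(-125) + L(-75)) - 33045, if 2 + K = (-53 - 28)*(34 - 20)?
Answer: -40133752/1211 ≈ -33141.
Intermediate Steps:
K = -1136 (K = -2 + (-53 - 28)*(34 - 20) = -2 - 81*14 = -2 - 1134 = -1136)
R(D) = -96 (R(D) = -51 - 1*45 = -51 - 45 = -96)
L(p) = 1/(-1136 + p) (L(p) = 1/(p - 1136) = 1/(-1136 + p))
(R(-125) + L(-75)) - 33045 = (-96 + 1/(-1136 - 75)) - 33045 = (-96 + 1/(-1211)) - 33045 = (-96 - 1/1211) - 33045 = -116257/1211 - 33045 = -40133752/1211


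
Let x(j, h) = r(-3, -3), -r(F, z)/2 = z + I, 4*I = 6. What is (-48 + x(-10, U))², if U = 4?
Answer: 2025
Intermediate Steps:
I = 3/2 (I = (¼)*6 = 3/2 ≈ 1.5000)
r(F, z) = -3 - 2*z (r(F, z) = -2*(z + 3/2) = -2*(3/2 + z) = -3 - 2*z)
x(j, h) = 3 (x(j, h) = -3 - 2*(-3) = -3 + 6 = 3)
(-48 + x(-10, U))² = (-48 + 3)² = (-45)² = 2025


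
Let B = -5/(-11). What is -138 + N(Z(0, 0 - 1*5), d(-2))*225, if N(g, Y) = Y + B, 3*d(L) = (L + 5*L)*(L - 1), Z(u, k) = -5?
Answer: 29307/11 ≈ 2664.3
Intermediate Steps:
B = 5/11 (B = -5*(-1/11) = 5/11 ≈ 0.45455)
d(L) = 2*L*(-1 + L) (d(L) = ((L + 5*L)*(L - 1))/3 = ((6*L)*(-1 + L))/3 = (6*L*(-1 + L))/3 = 2*L*(-1 + L))
N(g, Y) = 5/11 + Y (N(g, Y) = Y + 5/11 = 5/11 + Y)
-138 + N(Z(0, 0 - 1*5), d(-2))*225 = -138 + (5/11 + 2*(-2)*(-1 - 2))*225 = -138 + (5/11 + 2*(-2)*(-3))*225 = -138 + (5/11 + 12)*225 = -138 + (137/11)*225 = -138 + 30825/11 = 29307/11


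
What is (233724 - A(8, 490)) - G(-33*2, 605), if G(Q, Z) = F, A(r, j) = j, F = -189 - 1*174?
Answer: 233597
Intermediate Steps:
F = -363 (F = -189 - 174 = -363)
G(Q, Z) = -363
(233724 - A(8, 490)) - G(-33*2, 605) = (233724 - 1*490) - 1*(-363) = (233724 - 490) + 363 = 233234 + 363 = 233597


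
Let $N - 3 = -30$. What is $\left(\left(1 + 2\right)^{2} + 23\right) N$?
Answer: $-864$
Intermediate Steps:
$N = -27$ ($N = 3 - 30 = -27$)
$\left(\left(1 + 2\right)^{2} + 23\right) N = \left(\left(1 + 2\right)^{2} + 23\right) \left(-27\right) = \left(3^{2} + 23\right) \left(-27\right) = \left(9 + 23\right) \left(-27\right) = 32 \left(-27\right) = -864$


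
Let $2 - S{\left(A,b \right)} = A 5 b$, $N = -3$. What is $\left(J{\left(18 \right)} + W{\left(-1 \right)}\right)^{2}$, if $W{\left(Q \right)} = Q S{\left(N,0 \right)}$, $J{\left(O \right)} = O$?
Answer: $256$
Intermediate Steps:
$S{\left(A,b \right)} = 2 - 5 A b$ ($S{\left(A,b \right)} = 2 - A 5 b = 2 - 5 A b$)
$W{\left(Q \right)} = 2 Q$ ($W{\left(Q \right)} = Q \left(2 - \left(-15\right) 0\right) = Q \left(2 + 0\right) = Q 2 = 2 Q$)
$\left(J{\left(18 \right)} + W{\left(-1 \right)}\right)^{2} = \left(18 + 2 \left(-1\right)\right)^{2} = \left(18 - 2\right)^{2} = 16^{2} = 256$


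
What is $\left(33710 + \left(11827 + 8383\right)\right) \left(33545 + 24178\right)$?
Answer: $3112424160$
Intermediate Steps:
$\left(33710 + \left(11827 + 8383\right)\right) \left(33545 + 24178\right) = \left(33710 + 20210\right) 57723 = 53920 \cdot 57723 = 3112424160$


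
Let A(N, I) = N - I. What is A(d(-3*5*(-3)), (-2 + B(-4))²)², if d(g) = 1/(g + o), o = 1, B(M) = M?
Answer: 2739025/2116 ≈ 1294.4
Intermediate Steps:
d(g) = 1/(1 + g) (d(g) = 1/(g + 1) = 1/(1 + g))
A(d(-3*5*(-3)), (-2 + B(-4))²)² = (1/(1 - 3*5*(-3)) - (-2 - 4)²)² = (1/(1 - 15*(-3)) - 1*(-6)²)² = (1/(1 + 45) - 1*36)² = (1/46 - 36)² = (-1655/46)² = 2739025/2116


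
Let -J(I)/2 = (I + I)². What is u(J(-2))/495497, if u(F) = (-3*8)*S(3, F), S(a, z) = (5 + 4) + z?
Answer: 552/495497 ≈ 0.0011140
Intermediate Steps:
S(a, z) = 9 + z
J(I) = -8*I² (J(I) = -2*(I + I)² = -2*4*I² = -8*I²)
u(F) = -216 - 24*F (u(F) = (-3*8)*(9 + F) = -24*(9 + F) = -216 - 24*F)
u(J(-2))/495497 = (-216 - (-192)*(-2)²)/495497 = (-216 - (-192)*4)*(1/495497) = (-216 - 24*(-32))*(1/495497) = (-216 + 768)*(1/495497) = 552*(1/495497) = 552/495497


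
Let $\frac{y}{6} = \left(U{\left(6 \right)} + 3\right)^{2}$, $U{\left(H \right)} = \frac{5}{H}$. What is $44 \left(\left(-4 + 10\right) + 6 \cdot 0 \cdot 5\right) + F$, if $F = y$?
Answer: $\frac{2113}{6} \approx 352.17$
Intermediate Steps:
$y = \frac{529}{6}$ ($y = 6 \left(\frac{5}{6} + 3\right)^{2} = 6 \left(\frac{23}{6}\right)^{2} = 6 \cdot \frac{529}{36} = \frac{529}{6} \approx 88.167$)
$F = \frac{529}{6} \approx 88.167$
$44 \left(\left(-4 + 10\right) + 6 \cdot 0 \cdot 5\right) + F = 44 \left(\left(-4 + 10\right) + 6 \cdot 0 \cdot 5\right) + \frac{529}{6} = 44 \left(6 + 0 \cdot 5\right) + \frac{529}{6} = 44 \left(6 + 0\right) + \frac{529}{6} = 44 \cdot 6 + \frac{529}{6} = 264 + \frac{529}{6} = \frac{2113}{6}$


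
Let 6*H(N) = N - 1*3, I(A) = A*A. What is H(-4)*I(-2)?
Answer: -14/3 ≈ -4.6667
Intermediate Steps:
I(A) = A²
H(N) = -½ + N/6 (H(N) = (N - 1*3)/6 = (N - 3)/6 = (-3 + N)/6 = -½ + N/6)
H(-4)*I(-2) = (-½ + (⅙)*(-4))*(-2)² = (-½ - ⅔)*4 = -7/6*4 = -14/3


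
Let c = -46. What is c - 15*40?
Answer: -646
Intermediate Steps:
c - 15*40 = -46 - 15*40 = -46 - 600 = -646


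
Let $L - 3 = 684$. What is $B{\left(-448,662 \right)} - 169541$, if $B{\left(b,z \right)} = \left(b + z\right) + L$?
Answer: $-168640$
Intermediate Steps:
$L = 687$ ($L = 3 + 684 = 687$)
$B{\left(b,z \right)} = 687 + b + z$ ($B{\left(b,z \right)} = \left(b + z\right) + 687 = 687 + b + z$)
$B{\left(-448,662 \right)} - 169541 = \left(687 - 448 + 662\right) - 169541 = 901 - 169541 = -168640$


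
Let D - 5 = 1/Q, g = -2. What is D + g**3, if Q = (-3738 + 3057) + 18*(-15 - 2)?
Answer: -2962/987 ≈ -3.0010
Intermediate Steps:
Q = -987 (Q = -681 + 18*(-17) = -681 - 306 = -987)
D = 4934/987 (D = 5 + 1/(-987) = 5 - 1/987 = 4934/987 ≈ 4.9990)
D + g**3 = 4934/987 + (-2)**3 = 4934/987 - 8 = -2962/987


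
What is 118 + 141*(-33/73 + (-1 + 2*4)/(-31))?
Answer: 50740/2263 ≈ 22.422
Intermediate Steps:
118 + 141*(-33/73 + (-1 + 2*4)/(-31)) = 118 + 141*(-33*1/73 + (-1 + 8)*(-1/31)) = 118 + 141*(-33/73 + 7*(-1/31)) = 118 + 141*(-33/73 - 7/31) = 118 + 141*(-1534/2263) = 118 - 216294/2263 = 50740/2263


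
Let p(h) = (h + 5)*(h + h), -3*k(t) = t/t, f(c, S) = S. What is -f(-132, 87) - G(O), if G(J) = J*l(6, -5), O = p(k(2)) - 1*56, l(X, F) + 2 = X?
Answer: 1345/9 ≈ 149.44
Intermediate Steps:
l(X, F) = -2 + X
k(t) = -⅓ (k(t) = -t/(3*t) = -⅓*1 = -⅓)
p(h) = 2*h*(5 + h) (p(h) = (5 + h)*(2*h) = 2*h*(5 + h))
O = -532/9 (O = 2*(-⅓)*(5 - ⅓) - 1*56 = 2*(-⅓)*(14/3) - 56 = -28/9 - 56 = -532/9 ≈ -59.111)
G(J) = 4*J (G(J) = J*(-2 + 6) = J*4 = 4*J)
-f(-132, 87) - G(O) = -1*87 - 4*(-532)/9 = -87 - 1*(-2128/9) = -87 + 2128/9 = 1345/9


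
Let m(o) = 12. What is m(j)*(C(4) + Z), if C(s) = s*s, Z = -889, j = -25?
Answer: -10476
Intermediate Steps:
C(s) = s²
m(j)*(C(4) + Z) = 12*(4² - 889) = 12*(16 - 889) = 12*(-873) = -10476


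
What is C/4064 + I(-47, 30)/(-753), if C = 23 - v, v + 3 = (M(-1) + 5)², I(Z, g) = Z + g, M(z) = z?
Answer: 38309/1530096 ≈ 0.025037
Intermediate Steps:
v = 13 (v = -3 + (-1 + 5)² = -3 + 4² = -3 + 16 = 13)
C = 10 (C = 23 - 1*13 = 23 - 13 = 10)
C/4064 + I(-47, 30)/(-753) = 10/4064 + (-47 + 30)/(-753) = 10*(1/4064) - 17*(-1/753) = 5/2032 + 17/753 = 38309/1530096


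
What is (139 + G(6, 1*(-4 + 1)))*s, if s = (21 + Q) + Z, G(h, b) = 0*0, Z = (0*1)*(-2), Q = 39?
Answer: 8340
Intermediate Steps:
Z = 0 (Z = 0*(-2) = 0)
G(h, b) = 0
s = 60 (s = (21 + 39) + 0 = 60 + 0 = 60)
(139 + G(6, 1*(-4 + 1)))*s = (139 + 0)*60 = 139*60 = 8340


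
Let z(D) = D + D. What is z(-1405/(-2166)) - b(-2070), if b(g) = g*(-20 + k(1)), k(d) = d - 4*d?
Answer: -51560225/1083 ≈ -47609.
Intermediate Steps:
k(d) = -3*d
z(D) = 2*D
b(g) = -23*g (b(g) = g*(-20 - 3*1) = g*(-20 - 3) = g*(-23) = -23*g)
z(-1405/(-2166)) - b(-2070) = 2*(-1405/(-2166)) - (-23)*(-2070) = 2*(-1405*(-1/2166)) - 1*47610 = 2*(1405/2166) - 47610 = 1405/1083 - 47610 = -51560225/1083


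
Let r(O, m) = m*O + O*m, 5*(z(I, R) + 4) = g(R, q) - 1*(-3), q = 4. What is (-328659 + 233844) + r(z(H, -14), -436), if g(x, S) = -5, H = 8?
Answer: -454891/5 ≈ -90978.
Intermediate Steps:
z(I, R) = -22/5 (z(I, R) = -4 + (-5 - 1*(-3))/5 = -4 + (-5 + 3)/5 = -4 + (1/5)*(-2) = -4 - 2/5 = -22/5)
r(O, m) = 2*O*m (r(O, m) = O*m + O*m = 2*O*m)
(-328659 + 233844) + r(z(H, -14), -436) = (-328659 + 233844) + 2*(-22/5)*(-436) = -94815 + 19184/5 = -454891/5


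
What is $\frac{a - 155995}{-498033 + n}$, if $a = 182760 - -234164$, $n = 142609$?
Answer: $- \frac{260929}{355424} \approx -0.73413$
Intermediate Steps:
$a = 416924$ ($a = 182760 + 234164 = 416924$)
$\frac{a - 155995}{-498033 + n} = \frac{416924 - 155995}{-498033 + 142609} = \frac{260929}{-355424} = 260929 \left(- \frac{1}{355424}\right) = - \frac{260929}{355424}$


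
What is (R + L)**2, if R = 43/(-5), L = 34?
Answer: 16129/25 ≈ 645.16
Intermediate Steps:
R = -43/5 (R = 43*(-1/5) = -43/5 ≈ -8.6000)
(R + L)**2 = (-43/5 + 34)**2 = (127/5)**2 = 16129/25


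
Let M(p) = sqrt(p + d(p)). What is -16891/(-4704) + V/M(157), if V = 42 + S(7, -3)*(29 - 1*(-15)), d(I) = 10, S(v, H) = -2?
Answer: 2413/672 - 46*sqrt(167)/167 ≈ 0.031187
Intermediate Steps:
M(p) = sqrt(10 + p) (M(p) = sqrt(p + 10) = sqrt(10 + p))
V = -46 (V = 42 - 2*(29 - 1*(-15)) = 42 - 2*(29 + 15) = 42 - 2*44 = 42 - 88 = -46)
-16891/(-4704) + V/M(157) = -16891/(-4704) - 46/sqrt(10 + 157) = -16891*(-1/4704) - 46*sqrt(167)/167 = 2413/672 - 46*sqrt(167)/167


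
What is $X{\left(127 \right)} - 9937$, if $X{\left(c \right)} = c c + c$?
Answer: $6319$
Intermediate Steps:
$X{\left(c \right)} = c + c^{2}$ ($X{\left(c \right)} = c^{2} + c = c + c^{2}$)
$X{\left(127 \right)} - 9937 = 127 \left(1 + 127\right) - 9937 = 127 \cdot 128 - 9937 = 16256 - 9937 = 6319$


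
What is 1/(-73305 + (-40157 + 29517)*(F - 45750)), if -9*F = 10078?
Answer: 9/4487590175 ≈ 2.0055e-9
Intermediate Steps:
F = -10078/9 (F = -⅑*10078 = -10078/9 ≈ -1119.8)
1/(-73305 + (-40157 + 29517)*(F - 45750)) = 1/(-73305 + (-40157 + 29517)*(-10078/9 - 45750)) = 1/(-73305 - 10640*(-421828/9)) = 1/(-73305 + 4488249920/9) = 1/(4487590175/9) = 9/4487590175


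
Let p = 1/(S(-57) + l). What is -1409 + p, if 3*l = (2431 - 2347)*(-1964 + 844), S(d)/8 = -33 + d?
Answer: -45200721/32080 ≈ -1409.0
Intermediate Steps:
S(d) = -264 + 8*d (S(d) = 8*(-33 + d) = -264 + 8*d)
l = -31360 (l = ((2431 - 2347)*(-1964 + 844))/3 = (84*(-1120))/3 = (1/3)*(-94080) = -31360)
p = -1/32080 (p = 1/((-264 + 8*(-57)) - 31360) = 1/((-264 - 456) - 31360) = 1/(-720 - 31360) = 1/(-32080) = -1/32080 ≈ -3.1172e-5)
-1409 + p = -1409 - 1/32080 = -45200721/32080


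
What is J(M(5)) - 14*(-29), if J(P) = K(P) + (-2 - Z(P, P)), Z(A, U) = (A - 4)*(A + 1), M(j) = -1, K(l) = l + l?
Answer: 402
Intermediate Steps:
K(l) = 2*l
Z(A, U) = (1 + A)*(-4 + A) (Z(A, U) = (-4 + A)*(1 + A) = (1 + A)*(-4 + A))
J(P) = 2 - P² + 5*P (J(P) = 2*P + (-2 - (-4 + P² - 3*P)) = 2*P + (-2 + (4 - P² + 3*P)) = 2*P + (2 - P² + 3*P) = 2 - P² + 5*P)
J(M(5)) - 14*(-29) = (2 - 1*(-1)² + 5*(-1)) - 14*(-29) = (2 - 1*1 - 5) + 406 = (2 - 1 - 5) + 406 = -4 + 406 = 402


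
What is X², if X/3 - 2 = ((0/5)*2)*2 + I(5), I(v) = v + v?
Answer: 1296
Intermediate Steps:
I(v) = 2*v
X = 36 (X = 6 + 3*(((0/5)*2)*2 + 2*5) = 6 + 3*(((0*(⅕))*2)*2 + 10) = 6 + 3*((0*2)*2 + 10) = 6 + 3*(0*2 + 10) = 6 + 3*(0 + 10) = 6 + 3*10 = 6 + 30 = 36)
X² = 36² = 1296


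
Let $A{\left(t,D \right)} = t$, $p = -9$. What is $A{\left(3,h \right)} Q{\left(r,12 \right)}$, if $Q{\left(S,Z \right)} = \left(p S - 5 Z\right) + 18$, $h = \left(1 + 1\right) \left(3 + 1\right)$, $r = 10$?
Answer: $-396$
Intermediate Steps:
$h = 8$ ($h = 2 \cdot 4 = 8$)
$Q{\left(S,Z \right)} = 18 - 9 S - 5 Z$ ($Q{\left(S,Z \right)} = \left(- 9 S - 5 Z\right) + 18 = 18 - 9 S - 5 Z$)
$A{\left(3,h \right)} Q{\left(r,12 \right)} = 3 \left(18 - 90 - 60\right) = 3 \left(-132\right) = -396$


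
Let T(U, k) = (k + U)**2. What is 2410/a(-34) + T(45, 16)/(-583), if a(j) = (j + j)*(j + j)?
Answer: -7900437/1347896 ≈ -5.8613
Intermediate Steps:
T(U, k) = (U + k)**2
a(j) = 4*j**2 (a(j) = (2*j)*(2*j) = 4*j**2)
2410/a(-34) + T(45, 16)/(-583) = 2410/((4*(-34)**2)) + (45 + 16)**2/(-583) = 2410/((4*1156)) + 61**2*(-1/583) = 2410/4624 + 3721*(-1/583) = 2410*(1/4624) - 3721/583 = 1205/2312 - 3721/583 = -7900437/1347896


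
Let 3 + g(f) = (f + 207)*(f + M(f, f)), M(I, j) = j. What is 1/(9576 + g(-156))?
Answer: -1/6339 ≈ -0.00015775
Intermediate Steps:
g(f) = -3 + 2*f*(207 + f) (g(f) = -3 + (f + 207)*(f + f) = -3 + (207 + f)*(2*f) = -3 + 2*f*(207 + f))
1/(9576 + g(-156)) = 1/(9576 + (-3 + 2*(-156)² + 414*(-156))) = 1/(9576 + (-3 + 2*24336 - 64584)) = 1/(9576 + (-3 + 48672 - 64584)) = 1/(9576 - 15915) = 1/(-6339) = -1/6339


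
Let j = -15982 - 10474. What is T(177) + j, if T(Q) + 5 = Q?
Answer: -26284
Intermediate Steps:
T(Q) = -5 + Q
j = -26456
T(177) + j = (-5 + 177) - 26456 = 172 - 26456 = -26284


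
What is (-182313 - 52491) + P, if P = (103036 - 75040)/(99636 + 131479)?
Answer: -54266698464/231115 ≈ -2.3480e+5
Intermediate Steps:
P = 27996/231115 ≈ 0.12113
(-182313 - 52491) + P = (-182313 - 52491) + 27996/231115 = -234804 + 27996/231115 = -54266698464/231115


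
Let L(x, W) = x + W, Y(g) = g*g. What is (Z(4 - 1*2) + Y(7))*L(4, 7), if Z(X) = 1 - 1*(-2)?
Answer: 572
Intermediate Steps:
Y(g) = g**2
Z(X) = 3 (Z(X) = 1 + 2 = 3)
L(x, W) = W + x
(Z(4 - 1*2) + Y(7))*L(4, 7) = (3 + 7**2)*(7 + 4) = (3 + 49)*11 = 52*11 = 572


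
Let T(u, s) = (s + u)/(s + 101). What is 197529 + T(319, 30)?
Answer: 25876648/131 ≈ 1.9753e+5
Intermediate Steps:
T(u, s) = (s + u)/(101 + s)
197529 + T(319, 30) = 197529 + (30 + 319)/(101 + 30) = 197529 + 349/131 = 25876648/131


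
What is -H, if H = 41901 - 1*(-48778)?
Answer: -90679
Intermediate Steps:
H = 90679 (H = 41901 + 48778 = 90679)
-H = -1*90679 = -90679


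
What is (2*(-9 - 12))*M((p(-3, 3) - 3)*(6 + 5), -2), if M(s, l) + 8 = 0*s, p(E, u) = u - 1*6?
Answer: 336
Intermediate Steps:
p(E, u) = -6 + u (p(E, u) = u - 6 = -6 + u)
M(s, l) = -8 (M(s, l) = -8 + 0*s = -8 + 0 = -8)
(2*(-9 - 12))*M((p(-3, 3) - 3)*(6 + 5), -2) = (2*(-9 - 12))*(-8) = (2*(-21))*(-8) = -42*(-8) = 336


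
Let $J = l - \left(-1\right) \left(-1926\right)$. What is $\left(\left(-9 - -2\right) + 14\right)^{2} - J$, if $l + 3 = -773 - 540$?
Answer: $3291$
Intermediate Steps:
$l = -1316$ ($l = -3 - 1313 = -1316$)
$J = -3242$ ($J = -1316 - \left(-1\right) \left(-1926\right) = -1316 - 1926 = -3242$)
$\left(\left(-9 - -2\right) + 14\right)^{2} - J = \left(\left(-9 - -2\right) + 14\right)^{2} - -3242 = \left(\left(-9 + 2\right) + 14\right)^{2} + 3242 = \left(-7 + 14\right)^{2} + 3242 = 7^{2} + 3242 = 49 + 3242 = 3291$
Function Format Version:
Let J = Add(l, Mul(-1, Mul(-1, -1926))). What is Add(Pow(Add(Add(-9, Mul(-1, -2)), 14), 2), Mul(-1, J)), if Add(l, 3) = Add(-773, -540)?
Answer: 3291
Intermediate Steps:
l = -1316 (l = Add(-3, Add(-773, -540)) = Add(-3, -1313) = -1316)
J = -3242 (J = Add(-1316, Mul(-1, Mul(-1, -1926))) = Add(-1316, Mul(-1, 1926)) = Add(-1316, -1926) = -3242)
Add(Pow(Add(Add(-9, Mul(-1, -2)), 14), 2), Mul(-1, J)) = Add(Pow(Add(Add(-9, Mul(-1, -2)), 14), 2), Mul(-1, -3242)) = Add(Pow(Add(Add(-9, 2), 14), 2), 3242) = Add(Pow(Add(-7, 14), 2), 3242) = Add(Pow(7, 2), 3242) = Add(49, 3242) = 3291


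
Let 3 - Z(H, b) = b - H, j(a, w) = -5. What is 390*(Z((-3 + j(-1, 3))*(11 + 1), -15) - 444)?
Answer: -203580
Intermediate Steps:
Z(H, b) = 3 + H - b (Z(H, b) = 3 - (b - H) = 3 + (H - b) = 3 + H - b)
390*(Z((-3 + j(-1, 3))*(11 + 1), -15) - 444) = 390*((3 + (-3 - 5)*(11 + 1) - 1*(-15)) - 444) = 390*((3 - 8*12 + 15) - 444) = 390*((3 - 96 + 15) - 444) = 390*(-78 - 444) = 390*(-522) = -203580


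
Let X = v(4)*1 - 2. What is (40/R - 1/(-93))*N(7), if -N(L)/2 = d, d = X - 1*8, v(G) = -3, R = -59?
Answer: -95186/5487 ≈ -17.348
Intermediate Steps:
X = -5 (X = -3*1 - 2 = -3 - 2 = -5)
d = -13 (d = -5 - 1*8 = -5 - 8 = -13)
N(L) = 26 (N(L) = -2*(-13) = 26)
(40/R - 1/(-93))*N(7) = (40/(-59) - 1/(-93))*26 = (40*(-1/59) - 1*(-1/93))*26 = (-40/59 + 1/93)*26 = -3661/5487*26 = -95186/5487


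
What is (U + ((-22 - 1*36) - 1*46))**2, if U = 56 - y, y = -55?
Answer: 49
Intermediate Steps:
U = 111 (U = 56 - 1*(-55) = 56 + 55 = 111)
(U + ((-22 - 1*36) - 1*46))**2 = (111 + ((-22 - 1*36) - 1*46))**2 = (111 + ((-22 - 36) - 46))**2 = (111 + (-58 - 46))**2 = (111 - 104)**2 = 7**2 = 49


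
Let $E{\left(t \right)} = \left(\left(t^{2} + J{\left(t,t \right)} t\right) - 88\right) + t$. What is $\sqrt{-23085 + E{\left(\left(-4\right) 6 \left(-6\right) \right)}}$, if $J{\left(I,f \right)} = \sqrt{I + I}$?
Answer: $\sqrt{-2293 + 1728 \sqrt{2}} \approx 12.278$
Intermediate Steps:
$J{\left(I,f \right)} = \sqrt{2} \sqrt{I}$ ($J{\left(I,f \right)} = \sqrt{2 I} = \sqrt{2} \sqrt{I}$)
$E{\left(t \right)} = -88 + t + t^{2} + \sqrt{2} t^{\frac{3}{2}}$ ($E{\left(t \right)} = \left(\left(t^{2} + \sqrt{2} \sqrt{t} t\right) - 88\right) + t = \left(\left(t^{2} + \sqrt{2} t^{\frac{3}{2}}\right) - 88\right) + t = \left(-88 + t^{2} + \sqrt{2} t^{\frac{3}{2}}\right) + t = -88 + t + t^{2} + \sqrt{2} t^{\frac{3}{2}}$)
$\sqrt{-23085 + E{\left(\left(-4\right) 6 \left(-6\right) \right)}} = \sqrt{-23085 + \left(-88 + \left(-4\right) 6 \left(-6\right) + \left(\left(-4\right) 6 \left(-6\right)\right)^{2} + \sqrt{2} \left(\left(-4\right) 6 \left(-6\right)\right)^{\frac{3}{2}}\right)} = \sqrt{-23085 + \left(-88 - -144 + \left(\left(-24\right) \left(-6\right)\right)^{2} + \sqrt{2} \left(\left(-24\right) \left(-6\right)\right)^{\frac{3}{2}}\right)} = \sqrt{-23085 + \left(-88 + 144 + 144^{2} + \sqrt{2} \cdot 144^{\frac{3}{2}}\right)} = \sqrt{-23085 + \left(-88 + 144 + 20736 + \sqrt{2} \cdot 1728\right)} = \sqrt{-23085 + \left(-88 + 144 + 20736 + 1728 \sqrt{2}\right)} = \sqrt{-23085 + \left(20792 + 1728 \sqrt{2}\right)} = \sqrt{-2293 + 1728 \sqrt{2}}$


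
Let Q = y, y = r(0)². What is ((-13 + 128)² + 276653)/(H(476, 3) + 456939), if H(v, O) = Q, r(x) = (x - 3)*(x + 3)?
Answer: 48313/76170 ≈ 0.63428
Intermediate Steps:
r(x) = (-3 + x)*(3 + x)
y = 81 (y = (-9 + 0²)² = (-9 + 0)² = (-9)² = 81)
Q = 81
H(v, O) = 81
((-13 + 128)² + 276653)/(H(476, 3) + 456939) = ((-13 + 128)² + 276653)/(81 + 456939) = (115² + 276653)/457020 = (13225 + 276653)*(1/457020) = 289878*(1/457020) = 48313/76170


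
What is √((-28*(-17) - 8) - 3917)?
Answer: I*√3449 ≈ 58.728*I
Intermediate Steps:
√((-28*(-17) - 8) - 3917) = √((476 - 8) - 3917) = √(468 - 3917) = √(-3449) = I*√3449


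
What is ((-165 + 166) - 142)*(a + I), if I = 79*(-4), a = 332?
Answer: -2256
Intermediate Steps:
I = -316
((-165 + 166) - 142)*(a + I) = ((-165 + 166) - 142)*(332 - 316) = (1 - 142)*16 = -141*16 = -2256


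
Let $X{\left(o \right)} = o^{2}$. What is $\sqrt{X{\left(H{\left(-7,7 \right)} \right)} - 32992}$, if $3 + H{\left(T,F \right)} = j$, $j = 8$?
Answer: $9 i \sqrt{407} \approx 181.57 i$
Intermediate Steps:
$H{\left(T,F \right)} = 5$ ($H{\left(T,F \right)} = -3 + 8 = 5$)
$\sqrt{X{\left(H{\left(-7,7 \right)} \right)} - 32992} = \sqrt{5^{2} - 32992} = \sqrt{25 - 32992} = \sqrt{-32967} = 9 i \sqrt{407}$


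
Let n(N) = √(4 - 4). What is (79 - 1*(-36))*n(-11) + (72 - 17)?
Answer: 55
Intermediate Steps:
n(N) = 0 (n(N) = √0 = 0)
(79 - 1*(-36))*n(-11) + (72 - 17) = (79 - 1*(-36))*0 + (72 - 17) = (79 + 36)*0 + 55 = 115*0 + 55 = 0 + 55 = 55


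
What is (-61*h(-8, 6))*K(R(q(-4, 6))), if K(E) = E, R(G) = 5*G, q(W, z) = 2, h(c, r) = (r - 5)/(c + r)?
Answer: 305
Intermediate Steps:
h(c, r) = (-5 + r)/(c + r)
(-61*h(-8, 6))*K(R(q(-4, 6))) = (-61*(-5 + 6)/(-8 + 6))*(5*2) = -61/(-2)*10 = -(-61)/2*10 = -61*(-½)*10 = (61/2)*10 = 305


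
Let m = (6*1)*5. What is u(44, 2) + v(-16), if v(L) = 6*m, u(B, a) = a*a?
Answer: 184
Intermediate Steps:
u(B, a) = a²
m = 30 (m = 6*5 = 30)
v(L) = 180 (v(L) = 6*30 = 180)
u(44, 2) + v(-16) = 2² + 180 = 4 + 180 = 184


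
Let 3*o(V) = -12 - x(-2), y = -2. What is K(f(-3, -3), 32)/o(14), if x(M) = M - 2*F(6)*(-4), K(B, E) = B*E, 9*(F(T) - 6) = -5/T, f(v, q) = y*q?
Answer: -7776/773 ≈ -10.060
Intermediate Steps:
f(v, q) = -2*q
F(T) = 6 - 5/(9*T) (F(T) = 6 + (-5/T)/9 = 6 - 5/(9*T))
x(M) = 1276/27 + M (x(M) = M - 2*(6 - 5/9/6)*(-4) = M - 2*(6 - 5/9*⅙)*(-4) = M - 2*(6 - 5/54)*(-4) = M - 2*319/54*(-4) = M - 319/27*(-4) = M + 1276/27 = 1276/27 + M)
o(V) = -1546/81 (o(V) = (-12 - (1276/27 - 2))/3 = (-12 - 1*1222/27)/3 = (-12 - 1222/27)/3 = (⅓)*(-1546/27) = -1546/81)
K(f(-3, -3), 32)/o(14) = (-2*(-3)*32)/(-1546/81) = (6*32)*(-81/1546) = 192*(-81/1546) = -7776/773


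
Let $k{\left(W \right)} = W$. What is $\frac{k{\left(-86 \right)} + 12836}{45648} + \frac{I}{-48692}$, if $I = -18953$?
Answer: $\frac{61916231}{92612184} \approx 0.66855$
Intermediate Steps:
$\frac{k{\left(-86 \right)} + 12836}{45648} + \frac{I}{-48692} = \frac{-86 + 12836}{45648} - \frac{18953}{-48692} = 12750 \cdot \frac{1}{45648} - - \frac{18953}{48692} = \frac{2125}{7608} + \frac{18953}{48692} = \frac{61916231}{92612184}$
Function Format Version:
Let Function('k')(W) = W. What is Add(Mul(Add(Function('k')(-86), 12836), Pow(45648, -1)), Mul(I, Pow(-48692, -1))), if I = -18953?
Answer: Rational(61916231, 92612184) ≈ 0.66855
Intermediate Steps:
Add(Mul(Add(Function('k')(-86), 12836), Pow(45648, -1)), Mul(I, Pow(-48692, -1))) = Add(Mul(Add(-86, 12836), Pow(45648, -1)), Mul(-18953, Pow(-48692, -1))) = Add(Mul(12750, Rational(1, 45648)), Mul(-18953, Rational(-1, 48692))) = Add(Rational(2125, 7608), Rational(18953, 48692)) = Rational(61916231, 92612184)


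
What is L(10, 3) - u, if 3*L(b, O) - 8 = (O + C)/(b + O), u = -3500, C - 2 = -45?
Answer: 136564/39 ≈ 3501.6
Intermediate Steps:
C = -43 (C = 2 - 45 = -43)
L(b, O) = 8/3 + (-43 + O)/(3*(O + b)) (L(b, O) = 8/3 + ((O - 43)/(b + O))/3 = 8/3 + ((-43 + O)/(O + b))/3 = 8/3 + (-43 + O)/(3*(O + b)))
L(10, 3) - u = (-43 + 8*10 + 9*3)/(3*(3 + 10)) - 1*(-3500) = (⅓)*(-43 + 80 + 27)/13 + 3500 = (⅓)*(1/13)*64 + 3500 = 64/39 + 3500 = 136564/39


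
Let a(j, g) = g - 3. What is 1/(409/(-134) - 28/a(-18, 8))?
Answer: -670/5797 ≈ -0.11558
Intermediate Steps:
a(j, g) = -3 + g
1/(409/(-134) - 28/a(-18, 8)) = 1/(409/(-134) - 28/(-3 + 8)) = 1/(409*(-1/134) - 28/5) = 1/(-409/134 - 28*1/5) = 1/(-409/134 - 28/5) = 1/(-5797/670) = -670/5797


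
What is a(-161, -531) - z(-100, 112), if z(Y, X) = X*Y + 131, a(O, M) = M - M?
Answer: 11069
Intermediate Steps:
a(O, M) = 0
z(Y, X) = 131 + X*Y
a(-161, -531) - z(-100, 112) = 0 - (131 + 112*(-100)) = 0 - (131 - 11200) = 0 - 1*(-11069) = 0 + 11069 = 11069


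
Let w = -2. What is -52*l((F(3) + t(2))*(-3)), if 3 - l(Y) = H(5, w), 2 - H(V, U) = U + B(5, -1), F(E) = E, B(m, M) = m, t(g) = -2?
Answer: -208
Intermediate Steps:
H(V, U) = -3 - U (H(V, U) = 2 - (U + 5) = 2 - (5 + U) = 2 + (-5 - U) = -3 - U)
l(Y) = 4 (l(Y) = 3 - (-3 - 1*(-2)) = 3 - (-3 + 2) = 3 - 1*(-1) = 3 + 1 = 4)
-52*l((F(3) + t(2))*(-3)) = -52*4 = -208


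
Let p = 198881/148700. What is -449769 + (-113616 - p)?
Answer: -83775548381/148700 ≈ -5.6339e+5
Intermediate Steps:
p = 198881/148700 (p = 198881*(1/148700) = 198881/148700 ≈ 1.3375)
-449769 + (-113616 - p) = -449769 + (-113616 - 1*198881/148700) = -449769 + (-113616 - 198881/148700) = -449769 - 16894898081/148700 = -83775548381/148700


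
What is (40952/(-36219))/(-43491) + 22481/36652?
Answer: 5059083437879/8247749969844 ≈ 0.61339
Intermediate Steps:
(40952/(-36219))/(-43491) + 22481/36652 = (40952*(-1/36219))*(-1/43491) + 22481*(1/36652) = -40952/36219*(-1/43491) + 22481/36652 = 40952/1575200529 + 22481/36652 = 5059083437879/8247749969844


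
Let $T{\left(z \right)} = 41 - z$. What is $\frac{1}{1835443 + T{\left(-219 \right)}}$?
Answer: $\frac{1}{1835703} \approx 5.4475 \cdot 10^{-7}$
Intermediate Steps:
$\frac{1}{1835443 + T{\left(-219 \right)}} = \frac{1}{1835443 + \left(41 - -219\right)} = \frac{1}{1835443 + \left(41 + 219\right)} = \frac{1}{1835443 + 260} = \frac{1}{1835703}$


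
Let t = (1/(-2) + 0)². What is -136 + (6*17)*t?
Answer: -221/2 ≈ -110.50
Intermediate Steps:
t = ¼ (t = (-½ + 0)² = (-½)² = ¼ ≈ 0.25000)
-136 + (6*17)*t = -136 + (6*17)*(¼) = -136 + 102*(¼) = -136 + 51/2 = -221/2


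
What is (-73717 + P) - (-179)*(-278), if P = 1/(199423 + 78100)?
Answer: -34268262516/277523 ≈ -1.2348e+5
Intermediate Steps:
P = 1/277523 ≈ 3.6033e-6
(-73717 + P) - (-179)*(-278) = (-73717 + 1/277523) - (-179)*(-278) = -20458162990/277523 - 1*49762 = -20458162990/277523 - 49762 = -34268262516/277523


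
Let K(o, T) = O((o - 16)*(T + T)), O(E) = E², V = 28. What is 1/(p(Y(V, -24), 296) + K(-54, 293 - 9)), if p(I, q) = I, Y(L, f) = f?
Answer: 1/1580857576 ≈ 6.3257e-10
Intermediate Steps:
K(o, T) = 4*T²*(-16 + o)² (K(o, T) = ((o - 16)*(T + T))² = ((-16 + o)*(2*T))² = (2*T*(-16 + o))² = 4*T²*(-16 + o)²)
1/(p(Y(V, -24), 296) + K(-54, 293 - 9)) = 1/(-24 + 4*(293 - 9)²*(-16 - 54)²) = 1/(-24 + 4*284²*(-70)²) = 1/(-24 + 4*80656*4900) = 1/(-24 + 1580857600) = 1/1580857576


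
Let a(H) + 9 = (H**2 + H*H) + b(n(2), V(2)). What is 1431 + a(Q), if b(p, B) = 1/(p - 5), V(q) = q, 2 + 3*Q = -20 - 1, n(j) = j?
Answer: 13853/9 ≈ 1539.2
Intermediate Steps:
Q = -23/3 (Q = -2/3 + (-20 - 1)/3 = -2/3 + (1/3)*(-21) = -2/3 - 7 = -23/3 ≈ -7.6667)
b(p, B) = 1/(-5 + p)
a(H) = -28/3 + 2*H**2 (a(H) = -9 + ((H**2 + H*H) + 1/(-5 + 2)) = -9 + ((H**2 + H**2) + 1/(-3)) = -9 + (2*H**2 - 1/3) = -9 + (-1/3 + 2*H**2) = -28/3 + 2*H**2)
1431 + a(Q) = 1431 + (-28/3 + 2*(-23/3)**2) = 1431 + (-28/3 + 2*(529/9)) = 1431 + (-28/3 + 1058/9) = 1431 + 974/9 = 13853/9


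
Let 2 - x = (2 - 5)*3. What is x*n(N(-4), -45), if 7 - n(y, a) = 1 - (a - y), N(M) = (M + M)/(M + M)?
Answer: -440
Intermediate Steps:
N(M) = 1 (N(M) = (2*M)/((2*M)) = (2*M)*(1/(2*M)) = 1)
x = 11 (x = 2 - (2 - 5)*3 = 2 - (-3)*3 = 2 - 1*(-9) = 2 + 9 = 11)
n(y, a) = 6 + a - y (n(y, a) = 7 - (1 - (a - y)) = 7 - (1 + (y - a)) = 7 - (1 + y - a) = 7 + (-1 + a - y) = 6 + a - y)
x*n(N(-4), -45) = 11*(6 - 45 - 1*1) = 11*(6 - 45 - 1) = 11*(-40) = -440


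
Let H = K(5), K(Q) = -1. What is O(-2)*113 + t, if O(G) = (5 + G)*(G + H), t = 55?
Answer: -962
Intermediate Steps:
H = -1
O(G) = (-1 + G)*(5 + G) (O(G) = (5 + G)*(G - 1) = (5 + G)*(-1 + G) = (-1 + G)*(5 + G))
O(-2)*113 + t = (-5 + (-2)² + 4*(-2))*113 + 55 = (-5 + 4 - 8)*113 + 55 = -9*113 + 55 = -1017 + 55 = -962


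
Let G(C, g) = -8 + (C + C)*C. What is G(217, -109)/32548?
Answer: 47085/16274 ≈ 2.8933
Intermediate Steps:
G(C, g) = -8 + 2*C**2 (G(C, g) = -8 + (2*C)*C = -8 + 2*C**2)
G(217, -109)/32548 = (-8 + 2*217**2)/32548 = (-8 + 2*47089)*(1/32548) = (-8 + 94178)*(1/32548) = 94170*(1/32548) = 47085/16274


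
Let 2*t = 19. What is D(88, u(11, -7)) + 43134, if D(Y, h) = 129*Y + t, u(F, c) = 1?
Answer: 108991/2 ≈ 54496.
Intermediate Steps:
t = 19/2 (t = (½)*19 = 19/2 ≈ 9.5000)
D(Y, h) = 19/2 + 129*Y (D(Y, h) = 129*Y + 19/2 = 19/2 + 129*Y)
D(88, u(11, -7)) + 43134 = (19/2 + 129*88) + 43134 = (19/2 + 11352) + 43134 = 22723/2 + 43134 = 108991/2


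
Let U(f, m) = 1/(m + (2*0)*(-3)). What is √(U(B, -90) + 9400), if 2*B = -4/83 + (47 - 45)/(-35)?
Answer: √8459990/30 ≈ 96.953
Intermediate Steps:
B = -153/2905 (B = (-4/83 + (47 - 45)/(-35))/2 = (-4*1/83 + 2*(-1/35))/2 = (-4/83 - 2/35)/2 = (½)*(-306/2905) = -153/2905 ≈ -0.052668)
U(f, m) = 1/m (U(f, m) = 1/(m + 0*(-3)) = 1/(m + 0) = 1/m)
√(U(B, -90) + 9400) = √(1/(-90) + 9400) = √(-1/90 + 9400) = √(845999/90) = √8459990/30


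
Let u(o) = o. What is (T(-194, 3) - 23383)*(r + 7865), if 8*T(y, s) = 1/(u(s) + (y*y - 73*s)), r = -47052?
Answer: 274306448103373/299360 ≈ 9.1631e+8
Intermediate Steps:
T(y, s) = 1/(8*(y**2 - 72*s)) (T(y, s) = 1/(8*(s + (y*y - 73*s))) = 1/(8*(s + (y**2 - 73*s))) = 1/(8*(y**2 - 72*s)))
(T(-194, 3) - 23383)*(r + 7865) = (1/(8*((-194)**2 - 72*3)) - 23383)*(-47052 + 7865) = (1/(8*(37636 - 216)) - 23383)*(-39187) = ((1/8)/37420 - 23383)*(-39187) = ((1/8)*(1/37420) - 23383)*(-39187) = (1/299360 - 23383)*(-39187) = -6999934879/299360*(-39187) = 274306448103373/299360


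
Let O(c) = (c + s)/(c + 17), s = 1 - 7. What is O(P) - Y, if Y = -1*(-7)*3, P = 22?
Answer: -803/39 ≈ -20.590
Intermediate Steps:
s = -6
O(c) = (-6 + c)/(17 + c) (O(c) = (c - 6)/(c + 17) = (-6 + c)/(17 + c))
Y = 21 (Y = 7*3 = 21)
O(P) - Y = (-6 + 22)/(17 + 22) - 1*21 = 16/39 - 21 = -803/39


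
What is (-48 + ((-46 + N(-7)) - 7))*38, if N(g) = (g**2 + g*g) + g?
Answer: -380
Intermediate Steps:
N(g) = g + 2*g**2 (N(g) = (g**2 + g**2) + g = 2*g**2 + g = g + 2*g**2)
(-48 + ((-46 + N(-7)) - 7))*38 = (-48 + ((-46 - 7*(1 + 2*(-7))) - 7))*38 = (-48 + ((-46 - 7*(1 - 14)) - 7))*38 = (-48 + ((-46 - 7*(-13)) - 7))*38 = (-48 + ((-46 + 91) - 7))*38 = (-48 + (45 - 7))*38 = (-48 + 38)*38 = -10*38 = -380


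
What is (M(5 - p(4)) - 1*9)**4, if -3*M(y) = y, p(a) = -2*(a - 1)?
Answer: 2085136/81 ≈ 25742.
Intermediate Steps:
p(a) = 2 - 2*a (p(a) = -2*(-1 + a) = 2 - 2*a)
M(y) = -y/3
(M(5 - p(4)) - 1*9)**4 = (-(5 - (2 - 2*4))/3 - 1*9)**4 = (-(5 - (2 - 8))/3 - 9)**4 = (-(5 - 1*(-6))/3 - 9)**4 = (-(5 + 6)/3 - 9)**4 = (-1/3*11 - 9)**4 = (-11/3 - 9)**4 = (-38/3)**4 = 2085136/81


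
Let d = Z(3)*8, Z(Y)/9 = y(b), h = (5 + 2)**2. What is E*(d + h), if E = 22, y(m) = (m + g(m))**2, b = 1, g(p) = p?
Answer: 7414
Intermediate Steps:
h = 49 (h = 7**2 = 49)
y(m) = 4*m**2 (y(m) = (m + m)**2 = (2*m)**2 = 4*m**2)
Z(Y) = 36 (Z(Y) = 9*(4*1**2) = 9*(4*1) = 9*4 = 36)
d = 288 (d = 36*8 = 288)
E*(d + h) = 22*(288 + 49) = 22*337 = 7414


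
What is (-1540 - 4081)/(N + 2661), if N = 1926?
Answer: -511/417 ≈ -1.2254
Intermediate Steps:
(-1540 - 4081)/(N + 2661) = (-1540 - 4081)/(1926 + 2661) = -5621/4587 = -5621*1/4587 = -511/417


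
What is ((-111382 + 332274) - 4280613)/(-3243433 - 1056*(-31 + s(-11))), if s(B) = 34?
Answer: 4059721/3246601 ≈ 1.2505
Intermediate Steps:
((-111382 + 332274) - 4280613)/(-3243433 - 1056*(-31 + s(-11))) = ((-111382 + 332274) - 4280613)/(-3243433 - 1056*(-31 + 34)) = (220892 - 4280613)/(-3243433 - 1056*3) = -4059721/(-3243433 - 3168) = -4059721/(-3246601) = -4059721*(-1/3246601) = 4059721/3246601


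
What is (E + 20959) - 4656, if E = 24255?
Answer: 40558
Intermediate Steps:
(E + 20959) - 4656 = (24255 + 20959) - 4656 = 45214 - 4656 = 40558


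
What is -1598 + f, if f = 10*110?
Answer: -498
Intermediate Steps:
f = 1100
-1598 + f = -1598 + 1100 = -498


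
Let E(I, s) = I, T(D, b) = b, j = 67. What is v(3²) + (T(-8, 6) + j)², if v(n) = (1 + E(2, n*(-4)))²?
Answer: 5338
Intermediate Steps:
v(n) = 9 (v(n) = (1 + 2)² = 3² = 9)
v(3²) + (T(-8, 6) + j)² = 9 + (6 + 67)² = 9 + 73² = 9 + 5329 = 5338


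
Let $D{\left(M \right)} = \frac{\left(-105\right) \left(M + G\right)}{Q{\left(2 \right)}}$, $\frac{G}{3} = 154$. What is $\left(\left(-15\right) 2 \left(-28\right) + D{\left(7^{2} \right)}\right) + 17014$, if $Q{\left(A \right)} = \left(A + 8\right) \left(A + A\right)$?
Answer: $\frac{132101}{8} \approx 16513.0$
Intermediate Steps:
$G = 462$ ($G = 3 \cdot 154 = 462$)
$Q{\left(A \right)} = 2 A \left(8 + A\right)$ ($Q{\left(A \right)} = \left(8 + A\right) 2 A = 2 A \left(8 + A\right)$)
$D{\left(M \right)} = - \frac{4851}{4} - \frac{21 M}{8}$ ($D{\left(M \right)} = \frac{\left(-105\right) \left(M + 462\right)}{2 \cdot 2 \left(8 + 2\right)} = \frac{\left(-105\right) \left(462 + M\right)}{2 \cdot 2 \cdot 10} = \frac{-48510 - 105 M}{40} = \left(-48510 - 105 M\right) \frac{1}{40} = - \frac{4851}{4} - \frac{21 M}{8}$)
$\left(\left(-15\right) 2 \left(-28\right) + D{\left(7^{2} \right)}\right) + 17014 = \left(\left(-15\right) 2 \left(-28\right) - \left(\frac{4851}{4} + \frac{21 \cdot 7^{2}}{8}\right)\right) + 17014 = \left(\left(-30\right) \left(-28\right) - \frac{10731}{8}\right) + 17014 = \left(840 - \frac{10731}{8}\right) + 17014 = - \frac{4011}{8} + 17014 = \frac{132101}{8}$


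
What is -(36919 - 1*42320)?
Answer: 5401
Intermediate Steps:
-(36919 - 1*42320) = -(36919 - 42320) = -1*(-5401) = 5401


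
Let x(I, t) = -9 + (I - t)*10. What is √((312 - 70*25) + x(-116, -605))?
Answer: √3443 ≈ 58.677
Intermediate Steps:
x(I, t) = -9 - 10*t + 10*I (x(I, t) = -9 + (-10*t + 10*I) = -9 - 10*t + 10*I)
√((312 - 70*25) + x(-116, -605)) = √((312 - 70*25) + (-9 - 10*(-605) + 10*(-116))) = √((312 - 1750) + (-9 + 6050 - 1160)) = √(-1438 + 4881) = √3443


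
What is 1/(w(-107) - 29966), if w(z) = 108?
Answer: -1/29858 ≈ -3.3492e-5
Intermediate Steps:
1/(w(-107) - 29966) = 1/(108 - 29966) = 1/(-29858) = -1/29858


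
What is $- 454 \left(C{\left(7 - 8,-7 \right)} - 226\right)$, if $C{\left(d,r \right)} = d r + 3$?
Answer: $98064$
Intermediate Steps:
$C{\left(d,r \right)} = 3 + d r$
$- 454 \left(C{\left(7 - 8,-7 \right)} - 226\right) = - 454 \left(\left(3 + \left(7 - 8\right) \left(-7\right)\right) - 226\right) = - 454 \left(\left(3 - -7\right) - 226\right) = - 454 \left(\left(3 + 7\right) - 226\right) = - 454 \left(10 - 226\right) = \left(-454\right) \left(-216\right) = 98064$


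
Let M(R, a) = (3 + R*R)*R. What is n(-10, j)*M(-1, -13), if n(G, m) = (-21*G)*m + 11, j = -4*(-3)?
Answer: -10124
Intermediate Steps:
j = 12
n(G, m) = 11 - 21*G*m (n(G, m) = -21*G*m + 11 = 11 - 21*G*m)
M(R, a) = R*(3 + R**2) (M(R, a) = (3 + R**2)*R = R*(3 + R**2))
n(-10, j)*M(-1, -13) = (11 - 21*(-10)*12)*(-(3 + (-1)**2)) = (11 + 2520)*(-(3 + 1)) = 2531*(-1*4) = 2531*(-4) = -10124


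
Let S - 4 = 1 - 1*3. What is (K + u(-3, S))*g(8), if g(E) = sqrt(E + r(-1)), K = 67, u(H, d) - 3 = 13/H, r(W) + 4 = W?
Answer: 197*sqrt(3)/3 ≈ 113.74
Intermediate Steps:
S = 2 (S = 4 + (1 - 1*3) = 4 + (1 - 3) = 4 - 2 = 2)
r(W) = -4 + W
u(H, d) = 3 + 13/H
g(E) = sqrt(-5 + E) (g(E) = sqrt(E + (-4 - 1)) = sqrt(E - 5) = sqrt(-5 + E))
(K + u(-3, S))*g(8) = (67 + (3 + 13/(-3)))*sqrt(-5 + 8) = (67 + (3 + 13*(-1/3)))*sqrt(3) = (67 + (3 - 13/3))*sqrt(3) = (67 - 4/3)*sqrt(3) = 197*sqrt(3)/3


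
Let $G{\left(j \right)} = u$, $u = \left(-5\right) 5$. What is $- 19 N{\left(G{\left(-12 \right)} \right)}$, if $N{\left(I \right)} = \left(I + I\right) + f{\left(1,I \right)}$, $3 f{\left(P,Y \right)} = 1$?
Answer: $\frac{2831}{3} \approx 943.67$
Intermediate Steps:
$u = -25$
$G{\left(j \right)} = -25$
$f{\left(P,Y \right)} = \frac{1}{3}$ ($f{\left(P,Y \right)} = \frac{1}{3} \cdot 1 = \frac{1}{3}$)
$N{\left(I \right)} = \frac{1}{3} + 2 I$ ($N{\left(I \right)} = \left(I + I\right) + \frac{1}{3} = 2 I + \frac{1}{3} = \frac{1}{3} + 2 I$)
$- 19 N{\left(G{\left(-12 \right)} \right)} = - 19 \left(\frac{1}{3} + 2 \left(-25\right)\right) = - 19 \left(\frac{1}{3} - 50\right) = \left(-19\right) \left(- \frac{149}{3}\right) = \frac{2831}{3}$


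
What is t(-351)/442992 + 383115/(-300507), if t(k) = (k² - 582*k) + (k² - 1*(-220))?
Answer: -1425711323/5546758206 ≈ -0.25704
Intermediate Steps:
t(k) = 220 - 582*k + 2*k² (t(k) = (k² - 582*k) + (k² + 220) = (k² - 582*k) + (220 + k²) = 220 - 582*k + 2*k²)
t(-351)/442992 + 383115/(-300507) = (220 - 582*(-351) + 2*(-351)²)/442992 + 383115/(-300507) = (220 + 204282 + 2*123201)*(1/442992) + 383115*(-1/300507) = (220 + 204282 + 246402)*(1/442992) - 127705/100169 = 450904*(1/442992) - 127705/100169 = 56363/55374 - 127705/100169 = -1425711323/5546758206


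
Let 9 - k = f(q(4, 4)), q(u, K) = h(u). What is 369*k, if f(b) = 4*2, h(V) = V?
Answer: 369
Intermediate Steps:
q(u, K) = u
f(b) = 8
k = 1 (k = 9 - 1*8 = 9 - 8 = 1)
369*k = 369*1 = 369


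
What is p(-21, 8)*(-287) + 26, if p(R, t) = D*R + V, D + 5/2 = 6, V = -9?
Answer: 47407/2 ≈ 23704.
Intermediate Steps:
D = 7/2 (D = -5/2 + 6 = 7/2 ≈ 3.5000)
p(R, t) = -9 + 7*R/2 (p(R, t) = 7*R/2 - 9 = -9 + 7*R/2)
p(-21, 8)*(-287) + 26 = (-9 + (7/2)*(-21))*(-287) + 26 = (-9 - 147/2)*(-287) + 26 = -165/2*(-287) + 26 = 47355/2 + 26 = 47407/2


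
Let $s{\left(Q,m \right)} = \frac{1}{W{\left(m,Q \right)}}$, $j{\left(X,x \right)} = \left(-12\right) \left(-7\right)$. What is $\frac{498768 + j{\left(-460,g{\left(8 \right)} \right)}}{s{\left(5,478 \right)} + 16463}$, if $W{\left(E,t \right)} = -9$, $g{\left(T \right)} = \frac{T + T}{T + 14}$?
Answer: $\frac{2244834}{74083} \approx 30.302$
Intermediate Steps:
$g{\left(T \right)} = \frac{2 T}{14 + T}$
$j{\left(X,x \right)} = 84$
$s{\left(Q,m \right)} = - \frac{1}{9}$ ($s{\left(Q,m \right)} = \frac{1}{-9} = - \frac{1}{9}$)
$\frac{498768 + j{\left(-460,g{\left(8 \right)} \right)}}{s{\left(5,478 \right)} + 16463} = \frac{498768 + 84}{- \frac{1}{9} + 16463} = \frac{498852}{\frac{148166}{9}} = 498852 \cdot \frac{9}{148166} = \frac{2244834}{74083}$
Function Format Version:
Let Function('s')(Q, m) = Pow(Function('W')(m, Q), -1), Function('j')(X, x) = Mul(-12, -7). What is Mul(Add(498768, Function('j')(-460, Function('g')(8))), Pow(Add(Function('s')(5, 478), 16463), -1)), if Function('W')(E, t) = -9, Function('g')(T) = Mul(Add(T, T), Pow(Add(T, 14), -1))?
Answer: Rational(2244834, 74083) ≈ 30.302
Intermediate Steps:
Function('g')(T) = Mul(2, T, Pow(Add(14, T), -1)) (Function('g')(T) = Mul(Mul(2, T), Pow(Add(14, T), -1)) = Mul(2, T, Pow(Add(14, T), -1)))
Function('j')(X, x) = 84
Function('s')(Q, m) = Rational(-1, 9) (Function('s')(Q, m) = Pow(-9, -1) = Rational(-1, 9))
Mul(Add(498768, Function('j')(-460, Function('g')(8))), Pow(Add(Function('s')(5, 478), 16463), -1)) = Mul(Add(498768, 84), Pow(Add(Rational(-1, 9), 16463), -1)) = Mul(498852, Pow(Rational(148166, 9), -1)) = Mul(498852, Rational(9, 148166)) = Rational(2244834, 74083)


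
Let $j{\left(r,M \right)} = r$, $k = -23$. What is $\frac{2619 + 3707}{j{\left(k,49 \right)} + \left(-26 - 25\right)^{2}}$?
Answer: $\frac{3163}{1289} \approx 2.4538$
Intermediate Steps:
$\frac{2619 + 3707}{j{\left(k,49 \right)} + \left(-26 - 25\right)^{2}} = \frac{2619 + 3707}{-23 + \left(-26 - 25\right)^{2}} = \frac{6326}{-23 + \left(-51\right)^{2}} = \frac{6326}{-23 + 2601} = \frac{6326}{2578} = 6326 \cdot \frac{1}{2578} = \frac{3163}{1289}$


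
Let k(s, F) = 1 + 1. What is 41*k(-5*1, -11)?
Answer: 82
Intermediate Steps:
k(s, F) = 2
41*k(-5*1, -11) = 41*2 = 82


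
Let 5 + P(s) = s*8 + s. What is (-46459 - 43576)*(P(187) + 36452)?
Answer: -3433034550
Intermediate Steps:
P(s) = -5 + 9*s (P(s) = -5 + (s*8 + s) = -5 + (8*s + s) = -5 + 9*s)
(-46459 - 43576)*(P(187) + 36452) = (-46459 - 43576)*((-5 + 9*187) + 36452) = -90035*((-5 + 1683) + 36452) = -90035*(1678 + 36452) = -90035*38130 = -3433034550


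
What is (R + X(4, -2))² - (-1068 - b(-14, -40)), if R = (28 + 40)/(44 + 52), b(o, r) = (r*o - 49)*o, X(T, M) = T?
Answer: -3492767/576 ≈ -6063.8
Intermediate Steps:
b(o, r) = o*(-49 + o*r) (b(o, r) = (o*r - 49)*o = (-49 + o*r)*o = o*(-49 + o*r))
R = 17/24 (R = 68/96 = 68*(1/96) = 17/24 ≈ 0.70833)
(R + X(4, -2))² - (-1068 - b(-14, -40)) = (17/24 + 4)² - (-1068 - (-14)*(-49 - 14*(-40))) = (113/24)² - (-1068 - (-14)*(-49 + 560)) = 12769/576 - (-1068 - (-14)*511) = 12769/576 - (-1068 - 1*(-7154)) = 12769/576 - (-1068 + 7154) = 12769/576 - 1*6086 = 12769/576 - 6086 = -3492767/576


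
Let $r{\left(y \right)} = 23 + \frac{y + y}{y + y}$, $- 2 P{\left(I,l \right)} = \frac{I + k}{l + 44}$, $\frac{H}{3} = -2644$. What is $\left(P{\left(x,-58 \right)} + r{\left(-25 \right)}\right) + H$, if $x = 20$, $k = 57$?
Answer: $- \frac{31621}{4} \approx -7905.3$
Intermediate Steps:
$H = -7932$ ($H = 3 \left(-2644\right) = -7932$)
$P{\left(I,l \right)} = - \frac{57 + I}{2 \left(44 + l\right)}$ ($P{\left(I,l \right)} = - \frac{\left(I + 57\right) \frac{1}{l + 44}}{2} = - \frac{\left(57 + I\right) \frac{1}{44 + l}}{2} = - \frac{\frac{1}{44 + l} \left(57 + I\right)}{2} = - \frac{57 + I}{2 \left(44 + l\right)}$)
$r{\left(y \right)} = 24$ ($r{\left(y \right)} = 23 + \frac{2 y}{2 y} = 23 + 2 y \frac{1}{2 y} = 23 + 1 = 24$)
$\left(P{\left(x,-58 \right)} + r{\left(-25 \right)}\right) + H = \left(\frac{-57 - 20}{2 \left(44 - 58\right)} + 24\right) - 7932 = \left(\frac{-57 - 20}{2 \left(-14\right)} + 24\right) - 7932 = \left(\frac{1}{2} \left(- \frac{1}{14}\right) \left(-77\right) + 24\right) - 7932 = \left(\frac{11}{4} + 24\right) - 7932 = \frac{107}{4} - 7932 = - \frac{31621}{4}$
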